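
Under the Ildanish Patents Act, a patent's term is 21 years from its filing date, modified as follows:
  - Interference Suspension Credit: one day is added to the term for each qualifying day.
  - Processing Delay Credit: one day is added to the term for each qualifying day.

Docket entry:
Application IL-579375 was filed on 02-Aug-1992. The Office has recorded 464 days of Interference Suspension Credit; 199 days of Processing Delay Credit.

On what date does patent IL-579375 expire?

May 27, 2015

Base term: filing date + 21 years → 2 August 2013.
Interference Suspension Credit: +464 days → 9 November 2014.
Processing Delay Credit: +199 days → 27 May 2015.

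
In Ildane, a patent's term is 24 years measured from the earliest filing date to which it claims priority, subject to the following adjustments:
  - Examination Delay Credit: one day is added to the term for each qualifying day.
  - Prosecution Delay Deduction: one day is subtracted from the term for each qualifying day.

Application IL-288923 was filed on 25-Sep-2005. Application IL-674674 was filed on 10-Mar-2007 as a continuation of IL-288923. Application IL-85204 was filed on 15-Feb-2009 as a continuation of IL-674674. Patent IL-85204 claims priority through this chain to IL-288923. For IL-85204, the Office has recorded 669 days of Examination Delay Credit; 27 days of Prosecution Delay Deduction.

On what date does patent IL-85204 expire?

2031-06-29

Earliest priority filing: 25 September 2005.
Base term: 25 September 2005 + 24 years → 25 September 2029.
Examination Delay Credit: +669 days → 26 July 2031.
Prosecution Delay Deduction: −27 days → 29 June 2031.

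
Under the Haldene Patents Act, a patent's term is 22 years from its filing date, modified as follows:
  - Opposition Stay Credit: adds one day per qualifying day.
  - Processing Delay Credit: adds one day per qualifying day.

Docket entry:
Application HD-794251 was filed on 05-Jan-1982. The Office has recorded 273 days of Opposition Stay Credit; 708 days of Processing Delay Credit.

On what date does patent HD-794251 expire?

2006-09-12

Base term: filing date + 22 years → 5 January 2004.
Opposition Stay Credit: +273 days → 4 October 2004.
Processing Delay Credit: +708 days → 12 September 2006.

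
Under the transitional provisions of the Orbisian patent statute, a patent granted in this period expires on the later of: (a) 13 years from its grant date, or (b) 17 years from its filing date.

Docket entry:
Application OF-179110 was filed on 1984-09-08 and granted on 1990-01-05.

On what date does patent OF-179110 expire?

January 5, 2003

(a) grant + 13 years → 5 January 2003.
(b) filing + 17 years → 8 September 2001.
Later of the two: 5 January 2003.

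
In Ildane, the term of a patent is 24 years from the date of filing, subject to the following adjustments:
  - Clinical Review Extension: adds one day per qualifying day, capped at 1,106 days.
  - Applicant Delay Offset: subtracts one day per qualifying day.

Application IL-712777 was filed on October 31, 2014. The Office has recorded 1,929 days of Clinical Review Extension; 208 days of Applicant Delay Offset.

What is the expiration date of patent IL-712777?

April 16, 2041

Base term: filing date + 24 years → 31 October 2038.
Clinical Review Extension: 1929 days claimed exceeds the 1106-day cap, so +1106 days → 10 November 2041.
Applicant Delay Offset: −208 days → 16 April 2041.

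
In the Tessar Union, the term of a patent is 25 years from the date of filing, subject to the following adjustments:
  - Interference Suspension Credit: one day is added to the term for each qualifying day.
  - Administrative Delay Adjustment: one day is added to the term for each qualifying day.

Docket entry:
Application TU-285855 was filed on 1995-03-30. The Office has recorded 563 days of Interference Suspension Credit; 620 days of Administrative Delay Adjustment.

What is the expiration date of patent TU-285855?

Base term: filing date + 25 years → 30 March 2020.
Interference Suspension Credit: +563 days → 14 October 2021.
Administrative Delay Adjustment: +620 days → 26 June 2023.

June 26, 2023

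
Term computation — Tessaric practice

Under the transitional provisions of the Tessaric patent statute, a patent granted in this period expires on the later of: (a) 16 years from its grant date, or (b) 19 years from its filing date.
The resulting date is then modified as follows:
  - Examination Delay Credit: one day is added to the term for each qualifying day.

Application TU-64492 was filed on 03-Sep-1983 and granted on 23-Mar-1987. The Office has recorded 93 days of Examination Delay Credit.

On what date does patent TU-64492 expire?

2003-06-24

(a) grant + 16 years → 23 March 2003.
(b) filing + 19 years → 3 September 2002.
Later of the two: 23 March 2003.
Examination Delay Credit: +93 days → 24 June 2003.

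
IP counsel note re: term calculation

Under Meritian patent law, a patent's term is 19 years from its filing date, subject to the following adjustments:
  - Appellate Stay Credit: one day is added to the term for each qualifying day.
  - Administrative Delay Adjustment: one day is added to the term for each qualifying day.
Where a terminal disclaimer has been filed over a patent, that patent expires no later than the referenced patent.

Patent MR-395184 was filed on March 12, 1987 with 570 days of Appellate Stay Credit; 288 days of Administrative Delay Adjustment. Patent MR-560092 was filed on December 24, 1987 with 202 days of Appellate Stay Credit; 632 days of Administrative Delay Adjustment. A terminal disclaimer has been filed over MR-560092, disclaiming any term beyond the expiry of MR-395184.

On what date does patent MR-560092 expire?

July 17, 2008

Natural term of MR-560092:
  Base: filing + 19 years → 24 December 2006.
  Appellate Stay Credit: +202 days → 14 July 2007.
  Administrative Delay Adjustment: +632 days → 6 April 2009.
Expiry of referenced patent MR-395184:
  Base: filing + 19 years → 12 March 2006.
  Appellate Stay Credit: +570 days → 3 October 2007.
  Administrative Delay Adjustment: +288 days → 17 July 2008.
Terminal disclaimer: MR-560092 expires on the earlier of 6 April 2009 and 17 July 2008.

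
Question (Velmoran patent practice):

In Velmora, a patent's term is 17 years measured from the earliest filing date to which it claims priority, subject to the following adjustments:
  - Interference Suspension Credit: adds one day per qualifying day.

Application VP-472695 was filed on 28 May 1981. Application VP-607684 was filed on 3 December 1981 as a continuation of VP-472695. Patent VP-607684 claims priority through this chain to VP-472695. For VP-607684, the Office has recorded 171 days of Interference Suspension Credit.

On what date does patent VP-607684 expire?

November 15, 1998

Earliest priority filing: 28 May 1981.
Base term: 28 May 1981 + 17 years → 28 May 1998.
Interference Suspension Credit: +171 days → 15 November 1998.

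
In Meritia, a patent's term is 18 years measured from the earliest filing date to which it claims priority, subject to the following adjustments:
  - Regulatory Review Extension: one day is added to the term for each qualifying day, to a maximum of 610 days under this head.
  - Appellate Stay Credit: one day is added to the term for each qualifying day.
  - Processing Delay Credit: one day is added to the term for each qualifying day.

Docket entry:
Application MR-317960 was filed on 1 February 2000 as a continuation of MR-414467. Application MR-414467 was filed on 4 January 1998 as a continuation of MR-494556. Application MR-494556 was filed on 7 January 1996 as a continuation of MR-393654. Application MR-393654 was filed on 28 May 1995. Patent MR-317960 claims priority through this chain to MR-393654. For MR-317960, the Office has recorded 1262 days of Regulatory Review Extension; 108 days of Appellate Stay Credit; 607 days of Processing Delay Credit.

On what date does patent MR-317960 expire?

January 12, 2017

Earliest priority filing: 28 May 1995.
Base term: 28 May 1995 + 18 years → 28 May 2013.
Regulatory Review Extension: 1262 days claimed exceeds the 610-day cap, so +610 days → 28 January 2015.
Appellate Stay Credit: +108 days → 16 May 2015.
Processing Delay Credit: +607 days → 12 January 2017.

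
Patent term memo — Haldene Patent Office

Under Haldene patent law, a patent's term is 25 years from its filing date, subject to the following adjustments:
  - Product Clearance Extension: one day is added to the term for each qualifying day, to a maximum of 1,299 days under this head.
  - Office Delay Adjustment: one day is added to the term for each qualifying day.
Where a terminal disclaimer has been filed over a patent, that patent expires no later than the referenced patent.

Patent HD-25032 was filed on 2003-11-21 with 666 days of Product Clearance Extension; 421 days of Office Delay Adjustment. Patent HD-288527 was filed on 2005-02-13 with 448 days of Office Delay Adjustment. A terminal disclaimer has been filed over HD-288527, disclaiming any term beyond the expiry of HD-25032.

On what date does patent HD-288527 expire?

2031-05-07

Natural term of HD-288527:
  Base: filing + 25 years → 13 February 2030.
  Office Delay Adjustment: +448 days → 7 May 2031.
Expiry of referenced patent HD-25032:
  Base: filing + 25 years → 21 November 2028.
  Product Clearance Extension: 666 days (within the 1299-day cap) → +666 days → 18 September 2030.
  Office Delay Adjustment: +421 days → 13 November 2031.
Terminal disclaimer: HD-288527 expires on the earlier of 7 May 2031 and 13 November 2031.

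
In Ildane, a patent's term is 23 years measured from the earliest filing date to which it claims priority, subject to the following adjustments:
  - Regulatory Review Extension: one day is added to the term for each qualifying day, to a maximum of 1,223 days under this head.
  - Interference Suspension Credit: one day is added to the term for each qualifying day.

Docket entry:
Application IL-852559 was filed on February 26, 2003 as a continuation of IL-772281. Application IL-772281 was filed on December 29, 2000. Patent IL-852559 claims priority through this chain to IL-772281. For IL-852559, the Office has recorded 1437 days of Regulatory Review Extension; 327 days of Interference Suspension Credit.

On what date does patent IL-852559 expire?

March 27, 2028

Earliest priority filing: 29 December 2000.
Base term: 29 December 2000 + 23 years → 29 December 2023.
Regulatory Review Extension: 1437 days claimed exceeds the 1223-day cap, so +1223 days → 5 May 2027.
Interference Suspension Credit: +327 days → 27 March 2028.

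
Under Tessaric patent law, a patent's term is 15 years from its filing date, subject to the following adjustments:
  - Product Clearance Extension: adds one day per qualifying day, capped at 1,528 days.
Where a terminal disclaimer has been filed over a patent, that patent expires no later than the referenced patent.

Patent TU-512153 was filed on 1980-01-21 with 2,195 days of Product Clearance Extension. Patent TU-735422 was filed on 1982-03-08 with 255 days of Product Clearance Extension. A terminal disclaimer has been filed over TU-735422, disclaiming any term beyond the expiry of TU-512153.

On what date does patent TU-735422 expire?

Natural term of TU-735422:
  Base: filing + 15 years → 8 March 1997.
  Product Clearance Extension: 255 days (within the 1528-day cap) → +255 days → 18 November 1997.
Expiry of referenced patent TU-512153:
  Base: filing + 15 years → 21 January 1995.
  Product Clearance Extension: 2195 days claimed exceeds the 1528-day cap, so +1528 days → 29 March 1999.
Terminal disclaimer: TU-735422 expires on the earlier of 18 November 1997 and 29 March 1999.

1997-11-18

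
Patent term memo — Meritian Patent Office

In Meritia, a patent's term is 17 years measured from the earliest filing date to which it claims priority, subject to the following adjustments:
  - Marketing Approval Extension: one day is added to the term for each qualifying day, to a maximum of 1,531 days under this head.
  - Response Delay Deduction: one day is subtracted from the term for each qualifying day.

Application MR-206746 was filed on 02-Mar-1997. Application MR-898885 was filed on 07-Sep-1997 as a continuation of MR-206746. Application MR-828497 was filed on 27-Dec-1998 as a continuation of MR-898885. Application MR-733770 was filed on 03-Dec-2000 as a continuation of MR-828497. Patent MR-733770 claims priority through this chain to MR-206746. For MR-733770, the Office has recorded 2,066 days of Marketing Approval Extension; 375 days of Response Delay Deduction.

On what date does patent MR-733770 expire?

2017-05-01

Earliest priority filing: 2 March 1997.
Base term: 2 March 1997 + 17 years → 2 March 2014.
Marketing Approval Extension: 2066 days claimed exceeds the 1531-day cap, so +1531 days → 11 May 2018.
Response Delay Deduction: −375 days → 1 May 2017.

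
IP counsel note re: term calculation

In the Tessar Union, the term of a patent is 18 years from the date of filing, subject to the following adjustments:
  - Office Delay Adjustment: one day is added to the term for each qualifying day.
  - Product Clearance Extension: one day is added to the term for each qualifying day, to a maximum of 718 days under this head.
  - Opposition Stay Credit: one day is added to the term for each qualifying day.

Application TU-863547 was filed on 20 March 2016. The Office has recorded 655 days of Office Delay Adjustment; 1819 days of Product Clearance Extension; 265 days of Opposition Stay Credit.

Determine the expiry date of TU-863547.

September 13, 2038

Base term: filing date + 18 years → 20 March 2034.
Office Delay Adjustment: +655 days → 4 January 2036.
Product Clearance Extension: 1819 days claimed exceeds the 718-day cap, so +718 days → 22 December 2037.
Opposition Stay Credit: +265 days → 13 September 2038.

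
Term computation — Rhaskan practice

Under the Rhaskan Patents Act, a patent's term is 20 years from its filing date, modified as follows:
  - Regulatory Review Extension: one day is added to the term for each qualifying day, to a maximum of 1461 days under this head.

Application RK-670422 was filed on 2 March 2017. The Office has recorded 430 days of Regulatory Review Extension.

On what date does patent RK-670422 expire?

May 6, 2038

Base term: filing date + 20 years → 2 March 2037.
Regulatory Review Extension: 430 days (within the 1461-day cap) → +430 days → 6 May 2038.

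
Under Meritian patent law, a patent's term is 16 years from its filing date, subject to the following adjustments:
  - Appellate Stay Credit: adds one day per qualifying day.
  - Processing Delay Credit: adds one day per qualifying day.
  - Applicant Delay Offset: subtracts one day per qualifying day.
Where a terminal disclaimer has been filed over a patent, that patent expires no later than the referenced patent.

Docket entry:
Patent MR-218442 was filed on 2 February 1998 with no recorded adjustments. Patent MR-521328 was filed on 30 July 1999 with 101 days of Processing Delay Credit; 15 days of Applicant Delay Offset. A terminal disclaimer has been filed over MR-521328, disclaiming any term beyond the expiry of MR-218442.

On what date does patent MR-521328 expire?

Natural term of MR-521328:
  Base: filing + 16 years → 30 July 2015.
  Processing Delay Credit: +101 days → 8 November 2015.
  Applicant Delay Offset: −15 days → 24 October 2015.
Expiry of referenced patent MR-218442:
  Base: filing + 16 years → 2 February 2014.
Terminal disclaimer: MR-521328 expires on the earlier of 24 October 2015 and 2 February 2014.

2014-02-02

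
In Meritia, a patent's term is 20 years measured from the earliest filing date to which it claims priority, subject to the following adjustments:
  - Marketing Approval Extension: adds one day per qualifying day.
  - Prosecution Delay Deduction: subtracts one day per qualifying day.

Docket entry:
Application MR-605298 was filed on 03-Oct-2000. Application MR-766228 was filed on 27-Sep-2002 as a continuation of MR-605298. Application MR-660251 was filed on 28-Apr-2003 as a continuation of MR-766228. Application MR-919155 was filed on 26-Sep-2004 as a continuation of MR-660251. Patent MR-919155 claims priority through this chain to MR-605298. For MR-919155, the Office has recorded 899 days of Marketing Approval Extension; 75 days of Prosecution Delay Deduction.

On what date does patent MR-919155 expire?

January 5, 2023

Earliest priority filing: 3 October 2000.
Base term: 3 October 2000 + 20 years → 3 October 2020.
Marketing Approval Extension: +899 days → 21 March 2023.
Prosecution Delay Deduction: −75 days → 5 January 2023.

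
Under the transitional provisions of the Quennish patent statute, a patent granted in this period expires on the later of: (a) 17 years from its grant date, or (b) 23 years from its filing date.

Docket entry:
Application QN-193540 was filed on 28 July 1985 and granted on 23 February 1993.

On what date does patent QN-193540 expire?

(a) grant + 17 years → 23 February 2010.
(b) filing + 23 years → 28 July 2008.
Later of the two: 23 February 2010.

2010-02-23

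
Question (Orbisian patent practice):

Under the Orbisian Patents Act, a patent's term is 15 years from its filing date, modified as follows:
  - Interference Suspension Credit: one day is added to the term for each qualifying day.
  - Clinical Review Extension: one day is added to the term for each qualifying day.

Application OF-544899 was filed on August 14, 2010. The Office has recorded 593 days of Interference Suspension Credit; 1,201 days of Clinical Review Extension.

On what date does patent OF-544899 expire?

Base term: filing date + 15 years → 14 August 2025.
Interference Suspension Credit: +593 days → 30 March 2027.
Clinical Review Extension: +1201 days → 13 July 2030.

2030-07-13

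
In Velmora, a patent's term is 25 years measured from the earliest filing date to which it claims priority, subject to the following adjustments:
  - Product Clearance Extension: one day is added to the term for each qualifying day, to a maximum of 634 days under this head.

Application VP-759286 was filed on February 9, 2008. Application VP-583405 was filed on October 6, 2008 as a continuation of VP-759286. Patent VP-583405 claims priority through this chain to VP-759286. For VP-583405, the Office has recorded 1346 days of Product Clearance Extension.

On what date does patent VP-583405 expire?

Earliest priority filing: 9 February 2008.
Base term: 9 February 2008 + 25 years → 9 February 2033.
Product Clearance Extension: 1346 days claimed exceeds the 634-day cap, so +634 days → 5 November 2034.

2034-11-05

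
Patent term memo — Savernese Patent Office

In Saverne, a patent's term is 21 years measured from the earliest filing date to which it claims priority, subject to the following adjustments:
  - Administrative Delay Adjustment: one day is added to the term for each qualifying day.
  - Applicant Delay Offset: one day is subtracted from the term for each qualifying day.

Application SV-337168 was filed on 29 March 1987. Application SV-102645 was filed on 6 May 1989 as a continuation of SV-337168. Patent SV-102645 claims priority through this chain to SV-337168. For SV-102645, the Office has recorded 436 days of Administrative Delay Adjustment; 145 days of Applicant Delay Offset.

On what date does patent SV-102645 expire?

Earliest priority filing: 29 March 1987.
Base term: 29 March 1987 + 21 years → 29 March 2008.
Administrative Delay Adjustment: +436 days → 8 June 2009.
Applicant Delay Offset: −145 days → 14 January 2009.

2009-01-14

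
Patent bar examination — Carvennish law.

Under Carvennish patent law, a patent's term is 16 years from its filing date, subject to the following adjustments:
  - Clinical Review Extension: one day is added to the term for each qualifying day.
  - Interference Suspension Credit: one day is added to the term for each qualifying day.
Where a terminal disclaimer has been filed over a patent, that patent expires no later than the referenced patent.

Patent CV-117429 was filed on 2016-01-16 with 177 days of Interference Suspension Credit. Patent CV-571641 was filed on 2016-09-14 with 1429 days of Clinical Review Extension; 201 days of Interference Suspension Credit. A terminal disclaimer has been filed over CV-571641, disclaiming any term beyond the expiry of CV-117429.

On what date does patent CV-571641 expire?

Natural term of CV-571641:
  Base: filing + 16 years → 14 September 2032.
  Clinical Review Extension: +1429 days → 13 August 2036.
  Interference Suspension Credit: +201 days → 2 March 2037.
Expiry of referenced patent CV-117429:
  Base: filing + 16 years → 16 January 2032.
  Interference Suspension Credit: +177 days → 11 July 2032.
Terminal disclaimer: CV-571641 expires on the earlier of 2 March 2037 and 11 July 2032.

2032-07-11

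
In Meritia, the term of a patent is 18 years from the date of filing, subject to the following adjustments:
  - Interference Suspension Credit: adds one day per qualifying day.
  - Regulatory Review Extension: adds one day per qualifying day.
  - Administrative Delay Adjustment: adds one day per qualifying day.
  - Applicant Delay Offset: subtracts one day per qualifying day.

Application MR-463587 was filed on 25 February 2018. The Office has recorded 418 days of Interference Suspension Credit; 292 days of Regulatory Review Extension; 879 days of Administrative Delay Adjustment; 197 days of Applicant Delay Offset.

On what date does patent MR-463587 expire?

2039-12-18

Base term: filing date + 18 years → 25 February 2036.
Interference Suspension Credit: +418 days → 18 April 2037.
Regulatory Review Extension: +292 days → 4 February 2038.
Administrative Delay Adjustment: +879 days → 2 July 2040.
Applicant Delay Offset: −197 days → 18 December 2039.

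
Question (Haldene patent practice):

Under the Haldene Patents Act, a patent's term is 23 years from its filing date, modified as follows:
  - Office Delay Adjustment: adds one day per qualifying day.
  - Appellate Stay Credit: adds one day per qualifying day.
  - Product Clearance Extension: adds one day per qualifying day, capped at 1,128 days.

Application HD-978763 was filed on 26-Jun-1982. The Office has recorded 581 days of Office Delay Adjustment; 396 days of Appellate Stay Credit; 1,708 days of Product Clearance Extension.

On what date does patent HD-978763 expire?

April 1, 2011

Base term: filing date + 23 years → 26 June 2005.
Office Delay Adjustment: +581 days → 28 January 2007.
Appellate Stay Credit: +396 days → 28 February 2008.
Product Clearance Extension: 1708 days claimed exceeds the 1128-day cap, so +1128 days → 1 April 2011.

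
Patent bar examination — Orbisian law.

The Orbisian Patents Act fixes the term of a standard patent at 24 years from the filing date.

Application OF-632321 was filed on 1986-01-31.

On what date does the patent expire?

Filing date + 24 years → 31 January 2010.

January 31, 2010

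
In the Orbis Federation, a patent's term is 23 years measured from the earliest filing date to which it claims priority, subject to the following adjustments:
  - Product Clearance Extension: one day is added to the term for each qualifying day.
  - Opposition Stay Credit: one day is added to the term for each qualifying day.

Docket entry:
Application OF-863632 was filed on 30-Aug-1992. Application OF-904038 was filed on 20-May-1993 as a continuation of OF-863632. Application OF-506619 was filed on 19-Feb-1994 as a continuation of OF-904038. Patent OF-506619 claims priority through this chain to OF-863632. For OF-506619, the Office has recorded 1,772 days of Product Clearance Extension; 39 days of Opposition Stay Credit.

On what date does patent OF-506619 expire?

August 14, 2020

Earliest priority filing: 30 August 1992.
Base term: 30 August 1992 + 23 years → 30 August 2015.
Product Clearance Extension: +1772 days → 6 July 2020.
Opposition Stay Credit: +39 days → 14 August 2020.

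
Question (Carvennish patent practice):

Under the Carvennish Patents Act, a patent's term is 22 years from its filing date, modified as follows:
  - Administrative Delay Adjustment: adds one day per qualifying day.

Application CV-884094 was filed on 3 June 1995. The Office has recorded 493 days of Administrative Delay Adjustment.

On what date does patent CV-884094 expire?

Base term: filing date + 22 years → 3 June 2017.
Administrative Delay Adjustment: +493 days → 9 October 2018.

2018-10-09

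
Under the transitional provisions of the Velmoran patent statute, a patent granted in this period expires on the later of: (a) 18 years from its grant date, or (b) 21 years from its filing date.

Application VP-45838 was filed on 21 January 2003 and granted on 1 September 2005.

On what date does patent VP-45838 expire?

(a) grant + 18 years → 1 September 2023.
(b) filing + 21 years → 21 January 2024.
Later of the two: 21 January 2024.

January 21, 2024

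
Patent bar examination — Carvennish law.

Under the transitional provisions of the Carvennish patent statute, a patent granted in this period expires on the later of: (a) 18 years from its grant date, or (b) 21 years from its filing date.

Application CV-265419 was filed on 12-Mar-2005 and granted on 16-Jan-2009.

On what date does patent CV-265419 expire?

(a) grant + 18 years → 16 January 2027.
(b) filing + 21 years → 12 March 2026.
Later of the two: 16 January 2027.

January 16, 2027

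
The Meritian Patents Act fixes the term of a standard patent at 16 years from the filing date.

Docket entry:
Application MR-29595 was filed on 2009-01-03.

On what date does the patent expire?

January 3, 2025

Filing date + 16 years → 3 January 2025.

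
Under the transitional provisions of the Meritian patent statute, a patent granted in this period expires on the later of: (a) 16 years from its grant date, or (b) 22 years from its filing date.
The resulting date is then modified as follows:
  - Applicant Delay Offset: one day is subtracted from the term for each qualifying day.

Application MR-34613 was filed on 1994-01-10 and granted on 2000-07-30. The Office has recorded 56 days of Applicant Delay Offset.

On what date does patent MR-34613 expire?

(a) grant + 16 years → 30 July 2016.
(b) filing + 22 years → 10 January 2016.
Later of the two: 30 July 2016.
Applicant Delay Offset: −56 days → 4 June 2016.

June 4, 2016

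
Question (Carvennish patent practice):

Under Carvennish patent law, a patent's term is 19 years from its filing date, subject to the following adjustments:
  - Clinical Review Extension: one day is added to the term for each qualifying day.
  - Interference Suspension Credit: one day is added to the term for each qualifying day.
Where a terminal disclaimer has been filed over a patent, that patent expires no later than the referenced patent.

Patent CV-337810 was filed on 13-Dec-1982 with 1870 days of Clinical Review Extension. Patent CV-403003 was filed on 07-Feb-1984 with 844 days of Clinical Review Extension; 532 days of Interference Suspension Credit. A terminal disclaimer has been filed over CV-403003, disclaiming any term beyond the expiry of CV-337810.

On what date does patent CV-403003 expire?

Natural term of CV-403003:
  Base: filing + 19 years → 7 February 2003.
  Clinical Review Extension: +844 days → 31 May 2005.
  Interference Suspension Credit: +532 days → 14 November 2006.
Expiry of referenced patent CV-337810:
  Base: filing + 19 years → 13 December 2001.
  Clinical Review Extension: +1870 days → 26 January 2007.
Terminal disclaimer: CV-403003 expires on the earlier of 14 November 2006 and 26 January 2007.

2006-11-14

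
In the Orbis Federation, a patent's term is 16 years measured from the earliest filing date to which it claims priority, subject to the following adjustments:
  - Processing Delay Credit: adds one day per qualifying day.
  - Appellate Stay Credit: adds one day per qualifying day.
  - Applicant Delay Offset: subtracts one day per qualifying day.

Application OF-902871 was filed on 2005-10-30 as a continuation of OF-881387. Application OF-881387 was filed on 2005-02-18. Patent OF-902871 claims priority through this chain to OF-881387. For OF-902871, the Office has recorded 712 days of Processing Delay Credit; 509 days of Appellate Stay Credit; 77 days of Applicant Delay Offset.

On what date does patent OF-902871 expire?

Earliest priority filing: 18 February 2005.
Base term: 18 February 2005 + 16 years → 18 February 2021.
Processing Delay Credit: +712 days → 31 January 2023.
Appellate Stay Credit: +509 days → 23 June 2024.
Applicant Delay Offset: −77 days → 7 April 2024.

2024-04-07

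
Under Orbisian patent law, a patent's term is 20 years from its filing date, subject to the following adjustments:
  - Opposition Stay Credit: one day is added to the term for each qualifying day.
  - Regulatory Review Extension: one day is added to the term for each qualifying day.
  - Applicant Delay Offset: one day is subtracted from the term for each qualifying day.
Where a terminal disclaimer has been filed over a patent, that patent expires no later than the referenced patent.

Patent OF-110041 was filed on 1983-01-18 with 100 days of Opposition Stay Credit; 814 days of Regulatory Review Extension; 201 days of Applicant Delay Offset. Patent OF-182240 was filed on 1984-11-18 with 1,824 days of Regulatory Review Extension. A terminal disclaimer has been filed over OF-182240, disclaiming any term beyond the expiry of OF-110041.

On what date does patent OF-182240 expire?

Natural term of OF-182240:
  Base: filing + 20 years → 18 November 2004.
  Regulatory Review Extension: +1824 days → 16 November 2009.
Expiry of referenced patent OF-110041:
  Base: filing + 20 years → 18 January 2003.
  Opposition Stay Credit: +100 days → 28 April 2003.
  Regulatory Review Extension: +814 days → 20 July 2005.
  Applicant Delay Offset: −201 days → 31 December 2004.
Terminal disclaimer: OF-182240 expires on the earlier of 16 November 2009 and 31 December 2004.

2004-12-31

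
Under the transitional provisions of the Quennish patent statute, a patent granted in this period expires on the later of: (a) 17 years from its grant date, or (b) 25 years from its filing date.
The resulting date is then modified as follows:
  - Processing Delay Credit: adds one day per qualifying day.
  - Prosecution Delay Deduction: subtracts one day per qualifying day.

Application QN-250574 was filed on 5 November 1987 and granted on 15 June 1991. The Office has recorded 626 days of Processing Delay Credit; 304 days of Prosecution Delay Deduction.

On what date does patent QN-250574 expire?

(a) grant + 17 years → 15 June 2008.
(b) filing + 25 years → 5 November 2012.
Later of the two: 5 November 2012.
Processing Delay Credit: +626 days → 24 July 2014.
Prosecution Delay Deduction: −304 days → 23 September 2013.

2013-09-23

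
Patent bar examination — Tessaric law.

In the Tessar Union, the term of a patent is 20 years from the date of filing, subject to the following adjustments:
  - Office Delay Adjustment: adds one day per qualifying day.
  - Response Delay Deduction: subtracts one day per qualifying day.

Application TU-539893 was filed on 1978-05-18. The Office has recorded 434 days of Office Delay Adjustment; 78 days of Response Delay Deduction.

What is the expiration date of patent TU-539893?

1999-05-09

Base term: filing date + 20 years → 18 May 1998.
Office Delay Adjustment: +434 days → 26 July 1999.
Response Delay Deduction: −78 days → 9 May 1999.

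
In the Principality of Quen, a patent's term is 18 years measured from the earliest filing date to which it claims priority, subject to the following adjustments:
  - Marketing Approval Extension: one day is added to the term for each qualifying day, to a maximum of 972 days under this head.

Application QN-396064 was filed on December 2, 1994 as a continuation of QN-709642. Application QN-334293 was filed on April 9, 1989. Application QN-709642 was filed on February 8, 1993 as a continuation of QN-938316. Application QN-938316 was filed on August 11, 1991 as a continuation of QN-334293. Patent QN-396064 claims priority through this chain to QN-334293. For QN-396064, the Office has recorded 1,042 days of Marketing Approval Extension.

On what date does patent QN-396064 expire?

December 6, 2009

Earliest priority filing: 9 April 1989.
Base term: 9 April 1989 + 18 years → 9 April 2007.
Marketing Approval Extension: 1042 days claimed exceeds the 972-day cap, so +972 days → 6 December 2009.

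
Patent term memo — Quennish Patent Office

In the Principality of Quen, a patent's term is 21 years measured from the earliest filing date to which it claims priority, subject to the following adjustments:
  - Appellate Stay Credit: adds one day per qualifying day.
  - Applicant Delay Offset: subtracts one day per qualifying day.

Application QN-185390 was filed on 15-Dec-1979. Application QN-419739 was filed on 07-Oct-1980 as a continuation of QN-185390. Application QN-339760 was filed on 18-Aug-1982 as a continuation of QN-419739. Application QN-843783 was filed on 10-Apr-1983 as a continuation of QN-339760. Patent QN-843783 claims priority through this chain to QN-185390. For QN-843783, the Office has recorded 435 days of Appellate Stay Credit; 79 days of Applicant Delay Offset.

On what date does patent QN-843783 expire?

2001-12-06

Earliest priority filing: 15 December 1979.
Base term: 15 December 1979 + 21 years → 15 December 2000.
Appellate Stay Credit: +435 days → 23 February 2002.
Applicant Delay Offset: −79 days → 6 December 2001.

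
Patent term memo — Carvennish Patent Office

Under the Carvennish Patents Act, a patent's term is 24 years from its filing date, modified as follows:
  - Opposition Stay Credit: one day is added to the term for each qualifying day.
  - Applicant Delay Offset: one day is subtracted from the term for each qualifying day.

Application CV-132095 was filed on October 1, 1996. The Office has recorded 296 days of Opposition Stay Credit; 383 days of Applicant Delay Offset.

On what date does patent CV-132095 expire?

Base term: filing date + 24 years → 1 October 2020.
Opposition Stay Credit: +296 days → 24 July 2021.
Applicant Delay Offset: −383 days → 6 July 2020.

2020-07-06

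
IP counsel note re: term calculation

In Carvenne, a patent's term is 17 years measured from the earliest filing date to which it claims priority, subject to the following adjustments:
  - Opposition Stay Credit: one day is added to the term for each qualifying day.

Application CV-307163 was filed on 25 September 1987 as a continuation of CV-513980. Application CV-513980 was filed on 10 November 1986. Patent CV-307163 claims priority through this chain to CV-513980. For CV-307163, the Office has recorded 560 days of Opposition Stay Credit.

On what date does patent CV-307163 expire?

Earliest priority filing: 10 November 1986.
Base term: 10 November 1986 + 17 years → 10 November 2003.
Opposition Stay Credit: +560 days → 23 May 2005.

2005-05-23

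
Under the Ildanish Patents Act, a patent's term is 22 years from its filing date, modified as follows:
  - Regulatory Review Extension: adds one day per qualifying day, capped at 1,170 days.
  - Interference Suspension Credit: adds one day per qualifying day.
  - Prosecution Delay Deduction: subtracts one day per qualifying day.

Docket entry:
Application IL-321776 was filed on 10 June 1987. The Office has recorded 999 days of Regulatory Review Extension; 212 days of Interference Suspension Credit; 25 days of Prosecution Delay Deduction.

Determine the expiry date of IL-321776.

Base term: filing date + 22 years → 10 June 2009.
Regulatory Review Extension: 999 days (within the 1170-day cap) → +999 days → 5 March 2012.
Interference Suspension Credit: +212 days → 3 October 2012.
Prosecution Delay Deduction: −25 days → 8 September 2012.

September 8, 2012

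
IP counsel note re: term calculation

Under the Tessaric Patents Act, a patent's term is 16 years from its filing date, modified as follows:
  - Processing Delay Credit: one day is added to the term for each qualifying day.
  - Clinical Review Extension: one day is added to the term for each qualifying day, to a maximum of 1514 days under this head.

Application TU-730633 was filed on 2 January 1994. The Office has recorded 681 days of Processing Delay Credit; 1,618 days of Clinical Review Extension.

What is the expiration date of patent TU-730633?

2016-01-06

Base term: filing date + 16 years → 2 January 2010.
Processing Delay Credit: +681 days → 14 November 2011.
Clinical Review Extension: 1618 days claimed exceeds the 1514-day cap, so +1514 days → 6 January 2016.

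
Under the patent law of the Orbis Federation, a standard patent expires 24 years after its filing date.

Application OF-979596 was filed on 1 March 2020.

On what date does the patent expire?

Filing date + 24 years → 1 March 2044.

2044-03-01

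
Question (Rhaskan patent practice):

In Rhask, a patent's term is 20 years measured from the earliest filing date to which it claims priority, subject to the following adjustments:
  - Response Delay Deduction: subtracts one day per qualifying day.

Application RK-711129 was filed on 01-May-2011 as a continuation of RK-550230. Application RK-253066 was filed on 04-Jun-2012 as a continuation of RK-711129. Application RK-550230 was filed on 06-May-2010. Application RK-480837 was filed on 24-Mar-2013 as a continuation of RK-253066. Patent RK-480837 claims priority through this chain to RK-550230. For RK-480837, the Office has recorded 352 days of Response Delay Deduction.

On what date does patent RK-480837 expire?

2029-05-19

Earliest priority filing: 6 May 2010.
Base term: 6 May 2010 + 20 years → 6 May 2030.
Response Delay Deduction: −352 days → 19 May 2029.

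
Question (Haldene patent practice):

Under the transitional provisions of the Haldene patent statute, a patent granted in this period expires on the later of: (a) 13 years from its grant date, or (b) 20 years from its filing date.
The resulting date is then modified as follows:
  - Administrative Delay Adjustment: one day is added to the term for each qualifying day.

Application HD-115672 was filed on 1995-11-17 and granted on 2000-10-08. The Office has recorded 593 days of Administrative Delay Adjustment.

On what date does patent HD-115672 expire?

July 2, 2017

(a) grant + 13 years → 8 October 2013.
(b) filing + 20 years → 17 November 2015.
Later of the two: 17 November 2015.
Administrative Delay Adjustment: +593 days → 2 July 2017.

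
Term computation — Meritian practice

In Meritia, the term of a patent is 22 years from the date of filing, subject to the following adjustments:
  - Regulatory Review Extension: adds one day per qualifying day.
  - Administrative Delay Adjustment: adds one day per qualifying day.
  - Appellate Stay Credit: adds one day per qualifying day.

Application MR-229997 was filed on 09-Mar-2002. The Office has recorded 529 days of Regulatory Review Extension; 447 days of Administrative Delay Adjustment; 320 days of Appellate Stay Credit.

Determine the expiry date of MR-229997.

Base term: filing date + 22 years → 9 March 2024.
Regulatory Review Extension: +529 days → 20 August 2025.
Administrative Delay Adjustment: +447 days → 10 November 2026.
Appellate Stay Credit: +320 days → 26 September 2027.

September 26, 2027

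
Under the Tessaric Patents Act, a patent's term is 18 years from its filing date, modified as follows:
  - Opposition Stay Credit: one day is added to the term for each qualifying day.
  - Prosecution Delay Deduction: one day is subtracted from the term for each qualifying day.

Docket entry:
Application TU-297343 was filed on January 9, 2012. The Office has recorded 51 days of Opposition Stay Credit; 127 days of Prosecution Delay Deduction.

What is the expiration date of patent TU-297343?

Base term: filing date + 18 years → 9 January 2030.
Opposition Stay Credit: +51 days → 1 March 2030.
Prosecution Delay Deduction: −127 days → 25 October 2029.

October 25, 2029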